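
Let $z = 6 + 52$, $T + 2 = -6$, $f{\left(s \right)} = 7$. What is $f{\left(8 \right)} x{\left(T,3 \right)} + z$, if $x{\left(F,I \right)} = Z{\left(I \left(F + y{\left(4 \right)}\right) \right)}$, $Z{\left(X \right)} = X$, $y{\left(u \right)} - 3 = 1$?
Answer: $-26$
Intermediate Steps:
$y{\left(u \right)} = 4$ ($y{\left(u \right)} = 3 + 1 = 4$)
$T = -8$ ($T = -2 - 6 = -8$)
$x{\left(F,I \right)} = I \left(4 + F\right)$ ($x{\left(F,I \right)} = I \left(F + 4\right) = I \left(4 + F\right)$)
$z = 58$
$f{\left(8 \right)} x{\left(T,3 \right)} + z = 7 \cdot 3 \left(4 - 8\right) + 58 = 7 \cdot 3 \left(-4\right) + 58 = 7 \left(-12\right) + 58 = -84 + 58 = -26$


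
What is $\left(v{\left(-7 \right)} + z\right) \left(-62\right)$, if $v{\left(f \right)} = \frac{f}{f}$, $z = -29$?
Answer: $1736$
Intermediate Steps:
$v{\left(f \right)} = 1$
$\left(v{\left(-7 \right)} + z\right) \left(-62\right) = \left(1 - 29\right) \left(-62\right) = \left(-28\right) \left(-62\right) = 1736$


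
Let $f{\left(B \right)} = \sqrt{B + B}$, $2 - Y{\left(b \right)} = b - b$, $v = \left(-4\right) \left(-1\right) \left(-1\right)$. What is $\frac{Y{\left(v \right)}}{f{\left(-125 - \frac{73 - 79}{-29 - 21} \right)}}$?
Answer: $- \frac{5 i \sqrt{391}}{782} \approx - 0.12643 i$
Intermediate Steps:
$v = -4$ ($v = 4 \left(-1\right) = -4$)
$Y{\left(b \right)} = 2$ ($Y{\left(b \right)} = 2 - \left(b - b\right) = 2 - 0 = 2 + 0 = 2$)
$f{\left(B \right)} = \sqrt{2} \sqrt{B}$ ($f{\left(B \right)} = \sqrt{2 B} = \sqrt{2} \sqrt{B}$)
$\frac{Y{\left(v \right)}}{f{\left(-125 - \frac{73 - 79}{-29 - 21} \right)}} = \frac{2}{\sqrt{2} \sqrt{-125 - \frac{73 - 79}{-29 - 21}}} = \frac{2}{\sqrt{2} \sqrt{-125 - - \frac{6}{-50}}} = \frac{2}{\sqrt{2} \sqrt{-125 - \left(-6\right) \left(- \frac{1}{50}\right)}} = \frac{2}{\sqrt{2} \sqrt{-125 - \frac{3}{25}}} = \frac{2}{\sqrt{2} \sqrt{- \frac{3128}{25}}} = \frac{2}{\sqrt{2} \frac{2 i \sqrt{782}}{5}} = \frac{2}{\frac{4}{5} i \sqrt{391}} = 2 \left(- \frac{5 i \sqrt{391}}{1564}\right) = - \frac{5 i \sqrt{391}}{782}$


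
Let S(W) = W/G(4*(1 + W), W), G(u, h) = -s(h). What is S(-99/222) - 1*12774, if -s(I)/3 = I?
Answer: -38321/3 ≈ -12774.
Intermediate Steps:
s(I) = -3*I
G(u, h) = 3*h (G(u, h) = -(-3)*h = 3*h)
S(W) = ⅓ (S(W) = W/((3*W)) = W*(1/(3*W)) = ⅓)
S(-99/222) - 1*12774 = ⅓ - 1*12774 = ⅓ - 12774 = -38321/3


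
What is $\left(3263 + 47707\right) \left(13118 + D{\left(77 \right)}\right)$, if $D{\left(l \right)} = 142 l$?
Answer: $1225930440$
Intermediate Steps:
$\left(3263 + 47707\right) \left(13118 + D{\left(77 \right)}\right) = \left(3263 + 47707\right) \left(13118 + 142 \cdot 77\right) = 50970 \left(13118 + 10934\right) = 50970 \cdot 24052 = 1225930440$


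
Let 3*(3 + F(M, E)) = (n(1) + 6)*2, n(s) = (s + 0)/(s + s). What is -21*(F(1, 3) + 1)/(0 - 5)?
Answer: 49/5 ≈ 9.8000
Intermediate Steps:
n(s) = 1/2 (n(s) = s/((2*s)) = s*(1/(2*s)) = 1/2)
F(M, E) = 4/3 (F(M, E) = -3 + ((1/2 + 6)*2)/3 = -3 + ((13/2)*2)/3 = -3 + (1/3)*13 = -3 + 13/3 = 4/3)
-21*(F(1, 3) + 1)/(0 - 5) = -21*(4/3 + 1)/(0 - 5) = -49/(-5) = -49*(-1)/5 = -21*(-7/15) = 49/5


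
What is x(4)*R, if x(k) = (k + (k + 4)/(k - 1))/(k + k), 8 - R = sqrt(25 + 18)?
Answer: 20/3 - 5*sqrt(43)/6 ≈ 1.2021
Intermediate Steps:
R = 8 - sqrt(43) (R = 8 - sqrt(25 + 18) = 8 - sqrt(43) ≈ 1.4426)
x(k) = (k + (4 + k)/(-1 + k))/(2*k) (x(k) = (k + (4 + k)/(-1 + k))/((2*k)) = (k + (4 + k)/(-1 + k))*(1/(2*k)) = (k + (4 + k)/(-1 + k))/(2*k))
x(4)*R = ((1/2)*(4 + 4**2)/(4*(-1 + 4)))*(8 - sqrt(43)) = ((1/2)*(1/4)*(4 + 16)/3)*(8 - sqrt(43)) = ((1/2)*(1/4)*(1/3)*20)*(8 - sqrt(43)) = 5*(8 - sqrt(43))/6 = 20/3 - 5*sqrt(43)/6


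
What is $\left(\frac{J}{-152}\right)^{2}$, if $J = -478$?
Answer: $\frac{57121}{5776} \approx 9.8894$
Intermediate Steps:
$\left(\frac{J}{-152}\right)^{2} = \left(- \frac{478}{-152}\right)^{2} = \left(\left(-478\right) \left(- \frac{1}{152}\right)\right)^{2} = \left(\frac{239}{76}\right)^{2} = \frac{57121}{5776}$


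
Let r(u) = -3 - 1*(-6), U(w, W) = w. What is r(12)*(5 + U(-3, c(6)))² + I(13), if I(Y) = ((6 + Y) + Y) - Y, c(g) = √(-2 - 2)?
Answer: 31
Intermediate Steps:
c(g) = 2*I (c(g) = √(-4) = 2*I)
I(Y) = 6 + Y (I(Y) = (6 + 2*Y) - Y = 6 + Y)
r(u) = 3 (r(u) = -3 + 6 = 3)
r(12)*(5 + U(-3, c(6)))² + I(13) = 3*(5 - 3)² + (6 + 13) = 3*2² + 19 = 3*4 + 19 = 12 + 19 = 31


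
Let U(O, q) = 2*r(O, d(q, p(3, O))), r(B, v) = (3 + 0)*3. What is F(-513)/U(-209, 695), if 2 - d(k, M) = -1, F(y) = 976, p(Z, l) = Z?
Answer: 488/9 ≈ 54.222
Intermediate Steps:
d(k, M) = 3 (d(k, M) = 2 - 1*(-1) = 2 + 1 = 3)
r(B, v) = 9 (r(B, v) = 3*3 = 9)
U(O, q) = 18 (U(O, q) = 2*9 = 18)
F(-513)/U(-209, 695) = 976/18 = 976*(1/18) = 488/9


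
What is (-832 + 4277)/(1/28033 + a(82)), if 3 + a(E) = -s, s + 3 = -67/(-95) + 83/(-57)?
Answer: 27523500225/5999347 ≈ 4587.8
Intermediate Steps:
s = -1069/285 (s = -3 + (-67/(-95) + 83/(-57)) = -3 + (-67*(-1/95) + 83*(-1/57)) = -3 + (67/95 - 83/57) = -3 - 214/285 = -1069/285 ≈ -3.7509)
a(E) = 214/285 (a(E) = -3 - 1*(-1069/285) = -3 + 1069/285 = 214/285)
(-832 + 4277)/(1/28033 + a(82)) = (-832 + 4277)/(1/28033 + 214/285) = 3445/(1/28033 + 214/285) = 3445/(5999347/7989405) = 3445*(7989405/5999347) = 27523500225/5999347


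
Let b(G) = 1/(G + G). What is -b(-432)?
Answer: 1/864 ≈ 0.0011574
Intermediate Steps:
b(G) = 1/(2*G)
-b(-432) = -1/(2*(-432)) = -(-1)/(2*432) = -1*(-1/864) = 1/864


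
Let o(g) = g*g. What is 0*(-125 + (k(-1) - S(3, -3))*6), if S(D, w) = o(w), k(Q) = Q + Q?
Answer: 0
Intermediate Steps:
o(g) = g**2
k(Q) = 2*Q
S(D, w) = w**2
0*(-125 + (k(-1) - S(3, -3))*6) = 0*(-125 + (2*(-1) - 1*(-3)**2)*6) = 0*(-125 + (-2 - 1*9)*6) = 0*(-125 + (-2 - 9)*6) = 0*(-125 - 11*6) = 0*(-125 - 66) = 0*(-191) = 0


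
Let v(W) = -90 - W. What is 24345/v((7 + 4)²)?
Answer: -24345/211 ≈ -115.38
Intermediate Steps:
24345/v((7 + 4)²) = 24345/(-90 - (7 + 4)²) = 24345/(-90 - 1*11²) = 24345/(-90 - 1*121) = 24345/(-90 - 121) = 24345/(-211) = 24345*(-1/211) = -24345/211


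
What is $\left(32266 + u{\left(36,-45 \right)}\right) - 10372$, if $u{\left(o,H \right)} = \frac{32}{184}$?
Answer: $\frac{503566}{23} \approx 21894.0$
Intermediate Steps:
$u{\left(o,H \right)} = \frac{4}{23}$ ($u{\left(o,H \right)} = 32 \cdot \frac{1}{184} = \frac{4}{23}$)
$\left(32266 + u{\left(36,-45 \right)}\right) - 10372 = \left(32266 + \frac{4}{23}\right) - 10372 = \frac{742122}{23} - 10372 = \frac{503566}{23}$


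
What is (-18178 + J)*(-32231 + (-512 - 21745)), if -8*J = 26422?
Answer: 1170443106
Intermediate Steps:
J = -13211/4 (J = -⅛*26422 = -13211/4 ≈ -3302.8)
(-18178 + J)*(-32231 + (-512 - 21745)) = (-18178 - 13211/4)*(-32231 + (-512 - 21745)) = -85923*(-32231 - 22257)/4 = -85923/4*(-54488) = 1170443106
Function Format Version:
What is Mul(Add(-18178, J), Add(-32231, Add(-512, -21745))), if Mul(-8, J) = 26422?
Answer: 1170443106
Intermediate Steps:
J = Rational(-13211, 4) (J = Mul(Rational(-1, 8), 26422) = Rational(-13211, 4) ≈ -3302.8)
Mul(Add(-18178, J), Add(-32231, Add(-512, -21745))) = Mul(Add(-18178, Rational(-13211, 4)), Add(-32231, Add(-512, -21745))) = Mul(Rational(-85923, 4), Add(-32231, -22257)) = Mul(Rational(-85923, 4), -54488) = 1170443106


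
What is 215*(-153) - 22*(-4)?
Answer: -32807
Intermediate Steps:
215*(-153) - 22*(-4) = -32895 + 88 = -32807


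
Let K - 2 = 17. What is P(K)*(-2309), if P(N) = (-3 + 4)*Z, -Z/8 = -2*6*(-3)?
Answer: 664992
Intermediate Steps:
K = 19 (K = 2 + 17 = 19)
Z = -288 (Z = -8*(-2*6)*(-3) = -(-96)*(-3) = -8*36 = -288)
P(N) = -288 (P(N) = (-3 + 4)*(-288) = 1*(-288) = -288)
P(K)*(-2309) = -288*(-2309) = 664992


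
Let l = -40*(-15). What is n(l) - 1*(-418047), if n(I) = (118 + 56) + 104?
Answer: 418325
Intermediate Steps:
l = 600
n(I) = 278 (n(I) = 174 + 104 = 278)
n(l) - 1*(-418047) = 278 - 1*(-418047) = 278 + 418047 = 418325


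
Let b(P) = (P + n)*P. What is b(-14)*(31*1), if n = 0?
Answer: 6076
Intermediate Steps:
b(P) = P² (b(P) = (P + 0)*P = P*P = P²)
b(-14)*(31*1) = (-14)²*(31*1) = 196*31 = 6076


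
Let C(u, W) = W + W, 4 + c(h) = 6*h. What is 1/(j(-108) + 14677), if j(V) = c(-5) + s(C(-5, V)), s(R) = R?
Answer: 1/14427 ≈ 6.9314e-5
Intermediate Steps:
c(h) = -4 + 6*h
C(u, W) = 2*W
j(V) = -34 + 2*V (j(V) = (-4 + 6*(-5)) + 2*V = (-4 - 30) + 2*V = -34 + 2*V)
1/(j(-108) + 14677) = 1/((-34 + 2*(-108)) + 14677) = 1/((-34 - 216) + 14677) = 1/(-250 + 14677) = 1/14427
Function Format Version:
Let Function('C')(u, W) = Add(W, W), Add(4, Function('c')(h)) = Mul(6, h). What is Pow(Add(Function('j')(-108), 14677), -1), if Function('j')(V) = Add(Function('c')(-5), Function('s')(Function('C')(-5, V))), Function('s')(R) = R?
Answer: Rational(1, 14427) ≈ 6.9314e-5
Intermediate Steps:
Function('c')(h) = Add(-4, Mul(6, h))
Function('C')(u, W) = Mul(2, W)
Function('j')(V) = Add(-34, Mul(2, V)) (Function('j')(V) = Add(Add(-4, Mul(6, -5)), Mul(2, V)) = Add(Add(-4, -30), Mul(2, V)) = Add(-34, Mul(2, V)))
Pow(Add(Function('j')(-108), 14677), -1) = Pow(Add(Add(-34, Mul(2, -108)), 14677), -1) = Pow(Add(Add(-34, -216), 14677), -1) = Pow(Add(-250, 14677), -1) = Pow(14427, -1) = Rational(1, 14427)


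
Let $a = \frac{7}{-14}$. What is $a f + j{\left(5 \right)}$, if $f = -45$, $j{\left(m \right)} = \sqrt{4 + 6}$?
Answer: $\frac{45}{2} + \sqrt{10} \approx 25.662$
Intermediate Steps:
$a = - \frac{1}{2}$ ($a = 7 \left(- \frac{1}{14}\right) = - \frac{1}{2} \approx -0.5$)
$j{\left(m \right)} = \sqrt{10}$
$a f + j{\left(5 \right)} = \left(- \frac{1}{2}\right) \left(-45\right) + \sqrt{10} = \frac{45}{2} + \sqrt{10}$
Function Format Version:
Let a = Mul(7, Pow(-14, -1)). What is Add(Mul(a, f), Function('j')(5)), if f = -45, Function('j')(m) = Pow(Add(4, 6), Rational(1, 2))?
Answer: Add(Rational(45, 2), Pow(10, Rational(1, 2))) ≈ 25.662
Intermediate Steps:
a = Rational(-1, 2) (a = Mul(7, Rational(-1, 14)) = Rational(-1, 2) ≈ -0.50000)
Function('j')(m) = Pow(10, Rational(1, 2))
Add(Mul(a, f), Function('j')(5)) = Add(Mul(Rational(-1, 2), -45), Pow(10, Rational(1, 2))) = Add(Rational(45, 2), Pow(10, Rational(1, 2)))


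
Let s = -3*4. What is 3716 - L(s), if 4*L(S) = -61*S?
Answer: 3533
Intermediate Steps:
s = -12
L(S) = -61*S/4 (L(S) = (-61*S)/4 = -61*S/4)
3716 - L(s) = 3716 - (-61)*(-12)/4 = 3716 - 1*183 = 3716 - 183 = 3533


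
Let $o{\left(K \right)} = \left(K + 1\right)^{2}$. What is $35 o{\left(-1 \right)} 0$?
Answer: $0$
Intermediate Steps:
$o{\left(K \right)} = \left(1 + K\right)^{2}$
$35 o{\left(-1 \right)} 0 = 35 \left(1 - 1\right)^{2} \cdot 0 = 35 \cdot 0^{2} \cdot 0 = 35 \cdot 0 \cdot 0 = 0 \cdot 0 = 0$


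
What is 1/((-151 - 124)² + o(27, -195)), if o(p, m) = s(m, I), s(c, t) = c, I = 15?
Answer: 1/75430 ≈ 1.3257e-5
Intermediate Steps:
o(p, m) = m
1/((-151 - 124)² + o(27, -195)) = 1/((-151 - 124)² - 195) = 1/((-275)² - 195) = 1/(75625 - 195) = 1/75430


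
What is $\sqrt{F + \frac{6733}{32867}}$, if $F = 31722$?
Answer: $\frac{\sqrt{34267584707969}}{32867} \approx 178.11$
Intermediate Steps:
$\sqrt{F + \frac{6733}{32867}} = \sqrt{31722 + \frac{6733}{32867}} = \sqrt{\frac{1042613707}{32867}} = \frac{\sqrt{34267584707969}}{32867}$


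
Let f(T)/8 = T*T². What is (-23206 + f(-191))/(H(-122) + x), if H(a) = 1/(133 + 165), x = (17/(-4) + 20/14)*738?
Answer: 29082059741/1085873 ≈ 26782.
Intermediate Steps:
f(T) = 8*T³ (f(T) = 8*(T*T²) = 8*T³)
x = -29151/14 (x = (17*(-¼) + 20*(1/14))*738 = (-17/4 + 10/7)*738 = -79/28*738 = -29151/14 ≈ -2082.2)
H(a) = 1/298
(-23206 + f(-191))/(H(-122) + x) = (-23206 + 8*(-191)³)/(1/298 - 29151/14) = (-23206 + 8*(-6967871))/(-2171746/1043) = (-23206 - 55742968)*(-1043/2171746) = -55766174*(-1043/2171746) = 29082059741/1085873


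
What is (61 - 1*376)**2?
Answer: 99225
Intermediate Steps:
(61 - 1*376)**2 = (61 - 376)**2 = (-315)**2 = 99225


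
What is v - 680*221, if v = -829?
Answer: -151109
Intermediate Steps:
v - 680*221 = -829 - 680*221 = -829 - 150280 = -151109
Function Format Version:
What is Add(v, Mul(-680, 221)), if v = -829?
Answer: -151109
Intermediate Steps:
Add(v, Mul(-680, 221)) = Add(-829, Mul(-680, 221)) = Add(-829, -150280) = -151109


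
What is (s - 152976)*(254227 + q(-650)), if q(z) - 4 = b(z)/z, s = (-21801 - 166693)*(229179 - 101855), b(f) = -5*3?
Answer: -396599785103190028/65 ≈ -6.1015e+15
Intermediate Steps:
b(f) = -15
s = -23999810056 (s = -188494*127324 = -23999810056)
q(z) = 4 - 15/z
(s - 152976)*(254227 + q(-650)) = (-23999810056 - 152976)*(254227 + (4 - 15/(-650))) = -23999963032*(254227 + (4 - 15*(-1/650))) = -23999963032*(254227 + (4 + 3/130)) = -23999963032*(254227 + 523/130) = -23999963032*33050033/130 = -396599785103190028/65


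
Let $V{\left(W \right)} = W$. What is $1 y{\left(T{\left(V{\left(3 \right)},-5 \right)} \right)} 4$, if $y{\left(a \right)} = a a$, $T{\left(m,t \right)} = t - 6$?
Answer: $484$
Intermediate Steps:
$T{\left(m,t \right)} = -6 + t$ ($T{\left(m,t \right)} = t - 6 = -6 + t$)
$y{\left(a \right)} = a^{2}$
$1 y{\left(T{\left(V{\left(3 \right)},-5 \right)} \right)} 4 = 1 \left(-6 - 5\right)^{2} \cdot 4 = 1 \left(-11\right)^{2} \cdot 4 = 1 \cdot 121 \cdot 4 = 121 \cdot 4 = 484$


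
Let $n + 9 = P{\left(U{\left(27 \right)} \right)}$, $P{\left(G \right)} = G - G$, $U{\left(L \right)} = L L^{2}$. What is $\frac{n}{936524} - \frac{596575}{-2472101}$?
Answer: $\frac{558684556391}{2315181916924} \approx 0.24131$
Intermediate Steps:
$U{\left(L \right)} = L^{3}$
$P{\left(G \right)} = 0$
$n = -9$ ($n = -9 + 0 = -9$)
$\frac{n}{936524} - \frac{596575}{-2472101} = - \frac{9}{936524} - \frac{596575}{-2472101} = \left(-9\right) \frac{1}{936524} - - \frac{596575}{2472101} = - \frac{9}{936524} + \frac{596575}{2472101} = \frac{558684556391}{2315181916924}$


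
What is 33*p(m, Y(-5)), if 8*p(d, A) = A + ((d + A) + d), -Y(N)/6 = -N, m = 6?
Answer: -198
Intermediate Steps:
Y(N) = 6*N (Y(N) = -(-6)*N = 6*N)
p(d, A) = A/4 + d/4 (p(d, A) = (A + ((d + A) + d))/8 = (A + ((A + d) + d))/8 = (A + (A + 2*d))/8 = (2*A + 2*d)/8 = A/4 + d/4)
33*p(m, Y(-5)) = 33*((6*(-5))/4 + (¼)*6) = 33*((¼)*(-30) + 3/2) = 33*(-15/2 + 3/2) = 33*(-6) = -198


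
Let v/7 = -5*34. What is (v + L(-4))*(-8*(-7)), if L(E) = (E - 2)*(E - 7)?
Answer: -62944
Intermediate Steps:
v = -1190 (v = 7*(-5*34) = 7*(-170) = -1190)
L(E) = (-7 + E)*(-2 + E) (L(E) = (-2 + E)*(-7 + E) = (-7 + E)*(-2 + E))
(v + L(-4))*(-8*(-7)) = (-1190 + (14 + (-4)² - 9*(-4)))*(-8*(-7)) = (-1190 + (14 + 16 + 36))*56 = (-1190 + 66)*56 = -1124*56 = -62944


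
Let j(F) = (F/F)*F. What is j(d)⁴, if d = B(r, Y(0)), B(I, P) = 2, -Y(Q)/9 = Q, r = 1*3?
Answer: 16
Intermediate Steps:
r = 3
Y(Q) = -9*Q
d = 2
j(F) = F (j(F) = 1*F = F)
j(d)⁴ = 2⁴ = 16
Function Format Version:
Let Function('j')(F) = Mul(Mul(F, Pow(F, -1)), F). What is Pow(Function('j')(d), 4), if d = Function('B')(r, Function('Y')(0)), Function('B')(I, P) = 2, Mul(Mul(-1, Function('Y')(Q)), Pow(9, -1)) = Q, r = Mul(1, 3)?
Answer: 16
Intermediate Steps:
r = 3
Function('Y')(Q) = Mul(-9, Q)
d = 2
Function('j')(F) = F (Function('j')(F) = Mul(1, F) = F)
Pow(Function('j')(d), 4) = Pow(2, 4) = 16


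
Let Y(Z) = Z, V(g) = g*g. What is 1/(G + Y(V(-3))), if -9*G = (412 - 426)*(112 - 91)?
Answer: 3/125 ≈ 0.024000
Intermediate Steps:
V(g) = g**2
G = 98/3 (G = -(412 - 426)*(112 - 91)/9 = -(-14)*21/9 = -1/9*(-294) = 98/3 ≈ 32.667)
1/(G + Y(V(-3))) = 1/(98/3 + (-3)**2) = 1/(98/3 + 9) = 1/(125/3) = 3/125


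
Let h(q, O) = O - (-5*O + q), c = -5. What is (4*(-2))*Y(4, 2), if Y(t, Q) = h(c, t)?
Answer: -232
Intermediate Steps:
h(q, O) = -q + 6*O (h(q, O) = O - (q - 5*O) = O + (-q + 5*O) = -q + 6*O)
Y(t, Q) = 5 + 6*t (Y(t, Q) = -1*(-5) + 6*t = 5 + 6*t)
(4*(-2))*Y(4, 2) = (4*(-2))*(5 + 6*4) = -8*(5 + 24) = -8*29 = -232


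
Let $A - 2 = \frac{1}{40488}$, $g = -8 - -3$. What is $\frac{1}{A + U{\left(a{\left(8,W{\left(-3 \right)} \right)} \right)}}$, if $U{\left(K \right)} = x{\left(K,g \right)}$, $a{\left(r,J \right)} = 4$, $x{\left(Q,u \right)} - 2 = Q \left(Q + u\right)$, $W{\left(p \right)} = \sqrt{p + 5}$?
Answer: $40488$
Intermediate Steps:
$g = -5$ ($g = -8 + 3 = -5$)
$W{\left(p \right)} = \sqrt{5 + p}$
$x{\left(Q,u \right)} = 2 + Q \left(Q + u\right)$
$U{\left(K \right)} = 2 + K^{2} - 5 K$ ($U{\left(K \right)} = 2 + K^{2} + K \left(-5\right) = 2 + K^{2} - 5 K$)
$A = \frac{80977}{40488}$ ($A = 2 + \frac{1}{40488} = \frac{80977}{40488} \approx 2.0$)
$\frac{1}{A + U{\left(a{\left(8,W{\left(-3 \right)} \right)} \right)}} = \frac{1}{\frac{80977}{40488} + \left(2 + 4^{2} - 20\right)} = \frac{1}{\frac{80977}{40488} + \left(2 + 16 - 20\right)} = \frac{1}{\frac{80977}{40488} - 2} = \frac{1}{\frac{1}{40488}} = 40488$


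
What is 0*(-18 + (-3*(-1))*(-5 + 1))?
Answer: 0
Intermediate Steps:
0*(-18 + (-3*(-1))*(-5 + 1)) = 0*(-18 + 3*(-4)) = 0*(-18 - 12) = 0*(-30) = 0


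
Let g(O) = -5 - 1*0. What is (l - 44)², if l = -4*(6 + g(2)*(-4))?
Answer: 21904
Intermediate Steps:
g(O) = -5 (g(O) = -5 + 0 = -5)
l = -104 (l = -4*(6 - 5*(-4)) = -4*(6 + 20) = -4*26 = -104)
(l - 44)² = (-104 - 44)² = (-148)² = 21904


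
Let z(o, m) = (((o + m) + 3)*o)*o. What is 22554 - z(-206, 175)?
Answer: 1210762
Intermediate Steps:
z(o, m) = o²*(3 + m + o) (z(o, m) = (((m + o) + 3)*o)*o = ((3 + m + o)*o)*o = (o*(3 + m + o))*o = o²*(3 + m + o))
22554 - z(-206, 175) = 22554 - (-206)²*(3 + 175 - 206) = 22554 - 42436*(-28) = 22554 - 1*(-1188208) = 22554 + 1188208 = 1210762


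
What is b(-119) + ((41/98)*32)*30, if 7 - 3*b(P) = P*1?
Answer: 21738/49 ≈ 443.63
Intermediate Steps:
b(P) = 7/3 - P/3
b(-119) + ((41/98)*32)*30 = (7/3 - ⅓*(-119)) + ((41/98)*32)*30 = (7/3 + 119/3) + ((41*(1/98))*32)*30 = 42 + ((41/98)*32)*30 = 42 + (656/49)*30 = 42 + 19680/49 = 21738/49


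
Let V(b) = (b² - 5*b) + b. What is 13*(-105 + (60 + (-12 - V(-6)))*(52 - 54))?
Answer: -1053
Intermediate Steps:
V(b) = b² - 4*b
13*(-105 + (60 + (-12 - V(-6)))*(52 - 54)) = 13*(-105 + (60 + (-12 - (-6)*(-4 - 6)))*(52 - 54)) = 13*(-105 + (60 + (-12 - (-6)*(-10)))*(-2)) = 13*(-105 + (60 + (-12 - 1*60))*(-2)) = 13*(-105 + (60 + (-12 - 60))*(-2)) = 13*(-105 + (60 - 72)*(-2)) = 13*(-105 - 12*(-2)) = 13*(-105 + 24) = 13*(-81) = -1053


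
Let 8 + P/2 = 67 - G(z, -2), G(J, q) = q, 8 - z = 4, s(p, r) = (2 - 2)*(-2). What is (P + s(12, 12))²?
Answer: 14884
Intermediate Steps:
s(p, r) = 0 (s(p, r) = 0*(-2) = 0)
z = 4 (z = 8 - 1*4 = 8 - 4 = 4)
P = 122 (P = -16 + 2*(67 - 1*(-2)) = -16 + 2*(67 + 2) = -16 + 2*69 = -16 + 138 = 122)
(P + s(12, 12))² = (122 + 0)² = 122² = 14884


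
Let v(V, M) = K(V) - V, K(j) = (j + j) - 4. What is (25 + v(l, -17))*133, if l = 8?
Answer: 3857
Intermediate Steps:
K(j) = -4 + 2*j (K(j) = 2*j - 4 = -4 + 2*j)
v(V, M) = -4 + V (v(V, M) = (-4 + 2*V) - V = -4 + V)
(25 + v(l, -17))*133 = (25 + (-4 + 8))*133 = (25 + 4)*133 = 29*133 = 3857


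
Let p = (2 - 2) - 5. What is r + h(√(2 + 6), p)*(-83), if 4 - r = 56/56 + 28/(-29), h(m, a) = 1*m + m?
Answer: 115/29 - 332*√2 ≈ -465.55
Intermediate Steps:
p = -5 (p = 0 - 5 = -5)
h(m, a) = 2*m (h(m, a) = m + m = 2*m)
r = 115/29 (r = 4 - (56/56 + 28/(-29)) = 4 - (56*(1/56) + 28*(-1/29)) = 4 - (1 - 28/29) = 4 - 1*1/29 = 4 - 1/29 = 115/29 ≈ 3.9655)
r + h(√(2 + 6), p)*(-83) = 115/29 + (2*√(2 + 6))*(-83) = 115/29 + (2*√8)*(-83) = 115/29 + (2*(2*√2))*(-83) = 115/29 + (4*√2)*(-83) = 115/29 - 332*√2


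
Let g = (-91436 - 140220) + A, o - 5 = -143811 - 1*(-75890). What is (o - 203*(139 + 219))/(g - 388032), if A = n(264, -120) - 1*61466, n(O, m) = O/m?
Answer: 702950/3405781 ≈ 0.20640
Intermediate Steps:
o = -67916 (o = 5 + (-143811 - 1*(-75890)) = 5 + (-143811 + 75890) = 5 - 67921 = -67916)
A = -307341/5 (A = 264/(-120) - 1*61466 = 264*(-1/120) - 61466 = -11/5 - 61466 = -307341/5 ≈ -61468.)
g = -1465621/5 (g = (-91436 - 140220) - 307341/5 = -231656 - 307341/5 = -1465621/5 ≈ -2.9312e+5)
(o - 203*(139 + 219))/(g - 388032) = (-67916 - 203*(139 + 219))/(-1465621/5 - 388032) = (-67916 - 203*358)/(-3405781/5) = (-67916 - 72674)*(-5/3405781) = -140590*(-5/3405781) = 702950/3405781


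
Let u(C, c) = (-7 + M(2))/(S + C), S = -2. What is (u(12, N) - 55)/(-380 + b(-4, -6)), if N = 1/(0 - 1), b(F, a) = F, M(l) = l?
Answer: 37/256 ≈ 0.14453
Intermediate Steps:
N = -1 (N = 1/(-1) = -1)
u(C, c) = -5/(-2 + C) (u(C, c) = (-7 + 2)/(-2 + C) = -5/(-2 + C))
(u(12, N) - 55)/(-380 + b(-4, -6)) = (-5/(-2 + 12) - 55)/(-380 - 4) = (-5/10 - 55)/(-384) = (-5*⅒ - 55)*(-1/384) = (-½ - 55)*(-1/384) = -111/2*(-1/384) = 37/256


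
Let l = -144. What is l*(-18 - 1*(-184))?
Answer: -23904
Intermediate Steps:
l*(-18 - 1*(-184)) = -144*(-18 - 1*(-184)) = -144*(-18 + 184) = -144*166 = -23904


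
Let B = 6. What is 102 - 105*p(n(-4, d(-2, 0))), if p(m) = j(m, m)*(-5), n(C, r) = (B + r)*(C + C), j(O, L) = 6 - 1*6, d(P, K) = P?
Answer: 102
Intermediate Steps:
j(O, L) = 0 (j(O, L) = 6 - 6 = 0)
n(C, r) = 2*C*(6 + r) (n(C, r) = (6 + r)*(C + C) = (6 + r)*(2*C) = 2*C*(6 + r))
p(m) = 0 (p(m) = 0*(-5) = 0)
102 - 105*p(n(-4, d(-2, 0))) = 102 - 105*0 = 102 + 0 = 102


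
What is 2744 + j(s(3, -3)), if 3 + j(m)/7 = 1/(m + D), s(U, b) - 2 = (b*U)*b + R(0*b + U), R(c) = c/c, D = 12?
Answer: 16339/6 ≈ 2723.2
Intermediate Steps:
R(c) = 1
s(U, b) = 3 + U*b**2 (s(U, b) = 2 + ((b*U)*b + 1) = 2 + ((U*b)*b + 1) = 2 + (U*b**2 + 1) = 2 + (1 + U*b**2) = 3 + U*b**2)
j(m) = -21 + 7/(12 + m) (j(m) = -21 + 7/(m + 12) = -21 + 7/(12 + m))
2744 + j(s(3, -3)) = 2744 + 7*(-35 - 3*(3 + 3*(-3)**2))/(12 + (3 + 3*(-3)**2)) = 2744 + 7*(-35 - 3*(3 + 3*9))/(12 + (3 + 3*9)) = 2744 + 7*(-35 - 3*(3 + 27))/(12 + (3 + 27)) = 2744 + 7*(-35 - 3*30)/(12 + 30) = 2744 + 7*(-35 - 90)/42 = 2744 + 7*(1/42)*(-125) = 2744 - 125/6 = 16339/6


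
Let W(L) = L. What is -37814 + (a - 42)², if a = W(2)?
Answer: -36214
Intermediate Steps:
a = 2
-37814 + (a - 42)² = -37814 + (2 - 42)² = -37814 + (-40)² = -37814 + 1600 = -36214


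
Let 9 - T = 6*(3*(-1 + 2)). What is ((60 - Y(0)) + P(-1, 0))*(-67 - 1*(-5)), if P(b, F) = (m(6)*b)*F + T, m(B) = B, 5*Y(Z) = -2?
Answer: -15934/5 ≈ -3186.8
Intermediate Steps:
Y(Z) = -⅖ (Y(Z) = (⅕)*(-2) = -⅖)
T = -9 (T = 9 - 6*3*(-1 + 2) = 9 - 6*3*1 = 9 - 6*3 = 9 - 1*18 = 9 - 18 = -9)
P(b, F) = -9 + 6*F*b (P(b, F) = (6*b)*F - 9 = 6*F*b - 9 = -9 + 6*F*b)
((60 - Y(0)) + P(-1, 0))*(-67 - 1*(-5)) = ((60 - 1*(-⅖)) + (-9 + 6*0*(-1)))*(-67 - 1*(-5)) = ((60 + ⅖) + (-9 + 0))*(-67 + 5) = (302/5 - 9)*(-62) = (257/5)*(-62) = -15934/5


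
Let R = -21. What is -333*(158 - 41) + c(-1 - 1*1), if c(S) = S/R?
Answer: -818179/21 ≈ -38961.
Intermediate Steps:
c(S) = -S/21 (c(S) = S/(-21) = S*(-1/21) = -S/21)
-333*(158 - 41) + c(-1 - 1*1) = -333*(158 - 41) - (-1 - 1*1)/21 = -333*117 - (-1 - 1)/21 = -38961 - 1/21*(-2) = -38961 + 2/21 = -818179/21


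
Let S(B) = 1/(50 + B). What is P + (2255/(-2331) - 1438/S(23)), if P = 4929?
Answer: -233207150/2331 ≈ -1.0005e+5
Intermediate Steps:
P + (2255/(-2331) - 1438/S(23)) = 4929 + (2255/(-2331) - 1438/(1/(50 + 23))) = 4929 + (2255*(-1/2331) - 1438/(1/73)) = 4929 + (-2255/2331 - 1438/1/73) = 4929 + (-2255/2331 - 1438*73) = 4929 + (-2255/2331 - 104974) = 4929 - 244696649/2331 = -233207150/2331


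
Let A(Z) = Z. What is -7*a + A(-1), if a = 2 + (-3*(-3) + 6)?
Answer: -120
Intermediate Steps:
a = 17 (a = 2 + (9 + 6) = 2 + 15 = 17)
-7*a + A(-1) = -7*17 - 1 = -119 - 1 = -120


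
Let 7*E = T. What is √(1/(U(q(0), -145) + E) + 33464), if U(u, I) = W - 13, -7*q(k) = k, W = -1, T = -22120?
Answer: √637288410/138 ≈ 182.93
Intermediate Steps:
q(k) = -k/7
U(u, I) = -14 (U(u, I) = -1 - 13 = -14)
E = -3160 (E = (⅐)*(-22120) = -3160)
√(1/(U(q(0), -145) + E) + 33464) = √(1/(-14 - 3160) + 33464) = √(1/(-3174) + 33464) = √(-1/3174 + 33464) = √(106214735/3174) = √637288410/138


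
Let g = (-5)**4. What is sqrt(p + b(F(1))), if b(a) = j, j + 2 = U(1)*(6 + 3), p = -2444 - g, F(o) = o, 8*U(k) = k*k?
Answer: I*sqrt(49118)/4 ≈ 55.406*I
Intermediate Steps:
U(k) = k**2/8 (U(k) = (k*k)/8 = k**2/8)
g = 625
p = -3069 (p = -2444 - 1*625 = -2444 - 625 = -3069)
j = -7/8 (j = -2 + ((1/8)*1**2)*(6 + 3) = -2 + ((1/8)*1)*9 = -2 + (1/8)*9 = -2 + 9/8 = -7/8 ≈ -0.87500)
b(a) = -7/8
sqrt(p + b(F(1))) = sqrt(-3069 - 7/8) = sqrt(-24559/8) = I*sqrt(49118)/4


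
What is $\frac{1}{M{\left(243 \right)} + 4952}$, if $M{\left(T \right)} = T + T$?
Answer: $\frac{1}{5438} \approx 0.00018389$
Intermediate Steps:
$M{\left(T \right)} = 2 T$
$\frac{1}{M{\left(243 \right)} + 4952} = \frac{1}{2 \cdot 243 + 4952} = \frac{1}{486 + 4952} = \frac{1}{5438}$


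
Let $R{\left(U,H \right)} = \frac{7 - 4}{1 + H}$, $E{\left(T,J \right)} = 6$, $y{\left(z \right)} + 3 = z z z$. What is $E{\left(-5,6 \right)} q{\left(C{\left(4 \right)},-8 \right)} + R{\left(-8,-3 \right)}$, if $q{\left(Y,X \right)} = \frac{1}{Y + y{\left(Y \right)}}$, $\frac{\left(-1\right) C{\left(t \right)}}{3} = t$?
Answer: $- \frac{1747}{1162} \approx -1.5034$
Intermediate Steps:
$C{\left(t \right)} = - 3 t$
$y{\left(z \right)} = -3 + z^{3}$ ($y{\left(z \right)} = -3 + z z z = -3 + z^{2} z = -3 + z^{3}$)
$q{\left(Y,X \right)} = \frac{1}{-3 + Y + Y^{3}}$ ($q{\left(Y,X \right)} = \frac{1}{Y + \left(-3 + Y^{3}\right)} = \frac{1}{-3 + Y + Y^{3}}$)
$R{\left(U,H \right)} = \frac{3}{1 + H}$
$E{\left(-5,6 \right)} q{\left(C{\left(4 \right)},-8 \right)} + R{\left(-8,-3 \right)} = \frac{6}{-3 - 12 + \left(\left(-3\right) 4\right)^{3}} + \frac{3}{1 - 3} = \frac{6}{-3 - 12 + \left(-12\right)^{3}} + \frac{3}{-2} = \frac{6}{-3 - 12 - 1728} + 3 \left(- \frac{1}{2}\right) = \frac{6}{-1743} - \frac{3}{2} = 6 \left(- \frac{1}{1743}\right) - \frac{3}{2} = - \frac{2}{581} - \frac{3}{2} = - \frac{1747}{1162}$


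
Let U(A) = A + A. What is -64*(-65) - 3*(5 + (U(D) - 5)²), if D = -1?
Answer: 3998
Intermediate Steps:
U(A) = 2*A
-64*(-65) - 3*(5 + (U(D) - 5)²) = -64*(-65) - 3*(5 + (2*(-1) - 5)²) = 4160 - 3*(5 + (-2 - 5)²) = 4160 - 3*(5 + (-7)²) = 4160 - 3*(5 + 49) = 4160 - 3*54 = 4160 - 162 = 3998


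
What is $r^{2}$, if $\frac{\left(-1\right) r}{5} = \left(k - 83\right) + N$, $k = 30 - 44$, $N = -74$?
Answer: $731025$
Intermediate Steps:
$k = -14$ ($k = 30 - 44 = -14$)
$r = 855$ ($r = - 5 \left(\left(-14 - 83\right) - 74\right) = - 5 \left(-97 - 74\right) = \left(-5\right) \left(-171\right) = 855$)
$r^{2} = 855^{2} = 731025$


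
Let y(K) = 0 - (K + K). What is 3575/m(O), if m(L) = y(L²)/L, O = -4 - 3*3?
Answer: 275/2 ≈ 137.50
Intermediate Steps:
y(K) = -2*K (y(K) = 0 - 2*K = -2*K)
O = -13 (O = -4 - 9 = -13)
m(L) = -2*L (m(L) = (-2*L²)/L = -2*L)
3575/m(O) = 3575/((-2*(-13))) = 3575/26 = 3575*(1/26) = 275/2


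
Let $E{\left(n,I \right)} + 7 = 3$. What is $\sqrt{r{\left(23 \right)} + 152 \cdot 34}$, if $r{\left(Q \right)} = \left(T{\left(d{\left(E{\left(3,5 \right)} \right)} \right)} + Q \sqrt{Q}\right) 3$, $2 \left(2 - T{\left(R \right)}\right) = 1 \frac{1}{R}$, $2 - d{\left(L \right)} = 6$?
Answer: $\frac{\sqrt{82790 + 1104 \sqrt{23}}}{4} \approx 74.198$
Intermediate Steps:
$E{\left(n,I \right)} = -4$ ($E{\left(n,I \right)} = -7 + 3 = -4$)
$d{\left(L \right)} = -4$ ($d{\left(L \right)} = 2 - 6 = -4$)
$T{\left(R \right)} = 2 - \frac{1}{2 R}$ ($T{\left(R \right)} = 2 - \frac{1 \frac{1}{R}}{2} = 2 - \frac{1}{2 R}$)
$r{\left(Q \right)} = \frac{51}{8} + 3 Q^{\frac{3}{2}}$ ($r{\left(Q \right)} = \left(\left(2 - \frac{1}{2 \left(-4\right)}\right) + Q \sqrt{Q}\right) 3 = \left(\left(2 - - \frac{1}{8}\right) + Q^{\frac{3}{2}}\right) 3 = \left(\left(2 + \frac{1}{8}\right) + Q^{\frac{3}{2}}\right) 3 = \left(\frac{17}{8} + Q^{\frac{3}{2}}\right) 3 = \frac{51}{8} + 3 Q^{\frac{3}{2}}$)
$\sqrt{r{\left(23 \right)} + 152 \cdot 34} = \sqrt{\left(\frac{51}{8} + 3 \cdot 23^{\frac{3}{2}}\right) + 152 \cdot 34} = \sqrt{\left(\frac{51}{8} + 3 \cdot 23 \sqrt{23}\right) + 5168} = \sqrt{\left(\frac{51}{8} + 69 \sqrt{23}\right) + 5168} = \sqrt{\frac{41395}{8} + 69 \sqrt{23}}$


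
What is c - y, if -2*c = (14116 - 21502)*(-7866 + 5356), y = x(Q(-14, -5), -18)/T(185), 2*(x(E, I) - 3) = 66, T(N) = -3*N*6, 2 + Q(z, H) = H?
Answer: -1714844548/185 ≈ -9.2694e+6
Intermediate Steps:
Q(z, H) = -2 + H
T(N) = -18*N
x(E, I) = 36 (x(E, I) = 3 + (½)*66 = 3 + 33 = 36)
y = -2/185 (y = 36/((-18*185)) = 36/(-3330) = 36*(-1/3330) = -2/185 ≈ -0.010811)
c = -9269430 (c = -(14116 - 21502)*(-7866 + 5356)/2 = -(-3693)*(-2510) = -½*18538860 = -9269430)
c - y = -9269430 - 1*(-2/185) = -9269430 + 2/185 = -1714844548/185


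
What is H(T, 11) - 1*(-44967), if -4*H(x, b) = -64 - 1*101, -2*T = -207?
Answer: 180033/4 ≈ 45008.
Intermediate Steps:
T = 207/2 (T = -½*(-207) = 207/2 ≈ 103.50)
H(x, b) = 165/4 (H(x, b) = -(-64 - 1*101)/4 = -(-64 - 101)/4 = -¼*(-165) = 165/4)
H(T, 11) - 1*(-44967) = 165/4 - 1*(-44967) = 165/4 + 44967 = 180033/4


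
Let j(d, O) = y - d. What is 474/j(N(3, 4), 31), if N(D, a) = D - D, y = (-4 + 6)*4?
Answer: 237/4 ≈ 59.250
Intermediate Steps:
y = 8 (y = 2*4 = 8)
N(D, a) = 0
j(d, O) = 8 - d
474/j(N(3, 4), 31) = 474/(8 - 1*0) = 474/(8 + 0) = 474/8 = 474*(1/8) = 237/4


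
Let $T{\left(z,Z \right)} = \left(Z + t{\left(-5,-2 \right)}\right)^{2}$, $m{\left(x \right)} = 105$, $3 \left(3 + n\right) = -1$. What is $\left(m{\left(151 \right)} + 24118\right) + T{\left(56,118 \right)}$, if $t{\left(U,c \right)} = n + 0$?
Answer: $\frac{336343}{9} \approx 37371.0$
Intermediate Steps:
$n = - \frac{10}{3}$ ($n = -3 + \frac{1}{3} \left(-1\right) = -3 - \frac{1}{3} = - \frac{10}{3} \approx -3.3333$)
$t{\left(U,c \right)} = - \frac{10}{3}$ ($t{\left(U,c \right)} = - \frac{10}{3} + 0 = - \frac{10}{3}$)
$T{\left(z,Z \right)} = \left(- \frac{10}{3} + Z\right)^{2}$ ($T{\left(z,Z \right)} = \left(Z - \frac{10}{3}\right)^{2} = \left(- \frac{10}{3} + Z\right)^{2}$)
$\left(m{\left(151 \right)} + 24118\right) + T{\left(56,118 \right)} = \left(105 + 24118\right) + \frac{\left(-10 + 3 \cdot 118\right)^{2}}{9} = 24223 + \frac{\left(-10 + 354\right)^{2}}{9} = 24223 + \frac{344^{2}}{9} = 24223 + \frac{1}{9} \cdot 118336 = 24223 + \frac{118336}{9} = \frac{336343}{9}$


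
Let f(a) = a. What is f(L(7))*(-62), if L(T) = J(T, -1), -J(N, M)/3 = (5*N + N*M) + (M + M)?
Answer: 4836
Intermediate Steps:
J(N, M) = -15*N - 6*M - 3*M*N (J(N, M) = -3*((5*N + N*M) + (M + M)) = -3*((5*N + M*N) + 2*M) = -3*(2*M + 5*N + M*N) = -15*N - 6*M - 3*M*N)
L(T) = 6 - 12*T (L(T) = -15*T - 6*(-1) - 3*(-1)*T = -15*T + 6 + 3*T = 6 - 12*T)
f(L(7))*(-62) = (6 - 12*7)*(-62) = (6 - 84)*(-62) = -78*(-62) = 4836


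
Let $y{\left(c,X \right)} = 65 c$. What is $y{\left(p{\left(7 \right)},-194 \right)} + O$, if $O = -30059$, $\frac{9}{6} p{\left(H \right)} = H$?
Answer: $- \frac{89267}{3} \approx -29756.0$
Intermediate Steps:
$p{\left(H \right)} = \frac{2 H}{3}$
$y{\left(p{\left(7 \right)},-194 \right)} + O = 65 \cdot \frac{2}{3} \cdot 7 - 30059 = 65 \cdot \frac{14}{3} - 30059 = \frac{910}{3} - 30059 = - \frac{89267}{3}$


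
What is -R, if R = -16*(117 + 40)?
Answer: 2512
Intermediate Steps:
R = -2512 (R = -16*157 = -2512)
-R = -1*(-2512) = 2512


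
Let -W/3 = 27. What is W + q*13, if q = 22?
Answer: 205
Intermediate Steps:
W = -81 (W = -3*27 = -81)
W + q*13 = -81 + 22*13 = -81 + 286 = 205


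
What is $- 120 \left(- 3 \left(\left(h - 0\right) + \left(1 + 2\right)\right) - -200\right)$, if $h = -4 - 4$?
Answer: $-25800$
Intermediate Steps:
$h = -8$
$- 120 \left(- 3 \left(\left(h - 0\right) + \left(1 + 2\right)\right) - -200\right) = - 120 \left(- 3 \left(\left(-8 - 0\right) + \left(1 + 2\right)\right) - -200\right) = - 120 \left(- 3 \left(\left(-8 + 0\right) + 3\right) + 200\right) = - 120 \left(- 3 \left(-8 + 3\right) + 200\right) = - 120 \left(\left(-3\right) \left(-5\right) + 200\right) = - 120 \left(15 + 200\right) = \left(-120\right) 215 = -25800$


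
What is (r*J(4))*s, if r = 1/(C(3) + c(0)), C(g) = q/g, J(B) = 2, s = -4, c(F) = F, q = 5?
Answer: -24/5 ≈ -4.8000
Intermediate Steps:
C(g) = 5/g
r = ⅗ (r = 1/(5/3 + 0) = 1/(5/3) = ⅗ ≈ 0.60000)
(r*J(4))*s = ((⅗)*2)*(-4) = (6/5)*(-4) = -24/5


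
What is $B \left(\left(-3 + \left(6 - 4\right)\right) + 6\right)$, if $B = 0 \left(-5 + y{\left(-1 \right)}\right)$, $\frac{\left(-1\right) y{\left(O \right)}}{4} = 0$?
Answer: $0$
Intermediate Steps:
$y{\left(O \right)} = 0$ ($y{\left(O \right)} = \left(-4\right) 0 = 0$)
$B = 0$ ($B = 0 \left(-5 + 0\right) = 0 \left(-5\right) = 0$)
$B \left(\left(-3 + \left(6 - 4\right)\right) + 6\right) = 0 \left(\left(-3 + \left(6 - 4\right)\right) + 6\right) = 0 \left(\left(-3 + 2\right) + 6\right) = 0 \left(-1 + 6\right) = 0 \cdot 5 = 0$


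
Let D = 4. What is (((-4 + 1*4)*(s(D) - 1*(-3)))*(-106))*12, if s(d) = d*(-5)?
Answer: 0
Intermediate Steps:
s(d) = -5*d
(((-4 + 1*4)*(s(D) - 1*(-3)))*(-106))*12 = (((-4 + 1*4)*(-5*4 - 1*(-3)))*(-106))*12 = (((-4 + 4)*(-20 + 3))*(-106))*12 = ((0*(-17))*(-106))*12 = (0*(-106))*12 = 0*12 = 0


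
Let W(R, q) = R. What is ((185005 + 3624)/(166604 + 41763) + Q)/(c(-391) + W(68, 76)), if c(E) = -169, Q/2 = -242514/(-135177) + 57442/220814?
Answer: -472463063772477/9517782717466261 ≈ -0.049640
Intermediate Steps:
Q = 1858040110/452257183 (Q = 2*(-242514/(-135177) + 57442/220814) = 2*(-242514*(-1/135177) + 57442*(1/220814)) = 2*(80838/45059 + 2611/10037) = 2*(929020055/452257183) = 1858040110/452257183 ≈ 4.1084)
((185005 + 3624)/(166604 + 41763) + Q)/(c(-391) + W(68, 76)) = ((185005 + 3624)/(166604 + 41763) + 1858040110/452257183)/(-169 + 68) = (188629/208367 + 1858040110/452257183)/(-101) = (188629*(1/208367) + 1858040110/452257183)*(-1/101) = (188629/208367 + 1858040110/452257183)*(-1/101) = (472463063772477/94235472450161)*(-1/101) = -472463063772477/9517782717466261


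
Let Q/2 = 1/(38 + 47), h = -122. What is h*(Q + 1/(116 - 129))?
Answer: 7198/1105 ≈ 6.5140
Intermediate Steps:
Q = 2/85 (Q = 2/(38 + 47) = 2/85 ≈ 0.023529)
h*(Q + 1/(116 - 129)) = -122*(2/85 + 1/(116 - 129)) = -122*(2/85 + 1/(-13)) = -122*(2/85 - 1/13) = -122*(-59/1105) = 7198/1105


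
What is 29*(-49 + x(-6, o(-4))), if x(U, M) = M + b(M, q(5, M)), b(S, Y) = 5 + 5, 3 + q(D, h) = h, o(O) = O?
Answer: -1247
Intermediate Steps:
q(D, h) = -3 + h
b(S, Y) = 10
x(U, M) = 10 + M (x(U, M) = M + 10 = 10 + M)
29*(-49 + x(-6, o(-4))) = 29*(-49 + (10 - 4)) = 29*(-49 + 6) = 29*(-43) = -1247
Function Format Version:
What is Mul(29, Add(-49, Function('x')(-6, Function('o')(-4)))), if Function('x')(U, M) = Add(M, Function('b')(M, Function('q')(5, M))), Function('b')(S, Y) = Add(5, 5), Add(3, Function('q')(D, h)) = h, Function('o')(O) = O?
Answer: -1247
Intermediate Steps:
Function('q')(D, h) = Add(-3, h)
Function('b')(S, Y) = 10
Function('x')(U, M) = Add(10, M) (Function('x')(U, M) = Add(M, 10) = Add(10, M))
Mul(29, Add(-49, Function('x')(-6, Function('o')(-4)))) = Mul(29, Add(-49, Add(10, -4))) = Mul(29, Add(-49, 6)) = Mul(29, -43) = -1247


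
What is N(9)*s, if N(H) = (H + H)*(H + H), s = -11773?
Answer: -3814452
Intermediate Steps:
N(H) = 4*H² (N(H) = (2*H)*(2*H) = 4*H²)
N(9)*s = (4*9²)*(-11773) = (4*81)*(-11773) = 324*(-11773) = -3814452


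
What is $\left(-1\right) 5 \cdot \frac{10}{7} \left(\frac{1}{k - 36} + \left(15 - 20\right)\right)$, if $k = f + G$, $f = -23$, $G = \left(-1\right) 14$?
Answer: $\frac{18300}{511} \approx 35.812$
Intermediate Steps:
$G = -14$
$k = -37$ ($k = -23 - 14 = -37$)
$\left(-1\right) 5 \cdot \frac{10}{7} \left(\frac{1}{k - 36} + \left(15 - 20\right)\right) = \left(-1\right) 5 \cdot \frac{10}{7} \left(\frac{1}{-37 - 36} + \left(15 - 20\right)\right) = - 5 \cdot 10 \cdot \frac{1}{7} \left(\frac{1}{-73} + \left(15 - 20\right)\right) = \left(-5\right) \frac{10}{7} \left(- \frac{1}{73} - 5\right) = \left(- \frac{50}{7}\right) \left(- \frac{366}{73}\right) = \frac{18300}{511}$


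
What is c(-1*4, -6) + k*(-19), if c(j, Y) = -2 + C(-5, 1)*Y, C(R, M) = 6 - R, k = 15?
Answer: -353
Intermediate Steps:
c(j, Y) = -2 + 11*Y (c(j, Y) = -2 + (6 - 1*(-5))*Y = -2 + (6 + 5)*Y = -2 + 11*Y)
c(-1*4, -6) + k*(-19) = (-2 + 11*(-6)) + 15*(-19) = (-2 - 66) - 285 = -68 - 285 = -353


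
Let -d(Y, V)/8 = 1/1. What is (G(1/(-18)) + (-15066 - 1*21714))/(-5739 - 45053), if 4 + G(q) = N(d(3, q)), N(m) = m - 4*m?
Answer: 4595/6349 ≈ 0.72374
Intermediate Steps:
d(Y, V) = -8 (d(Y, V) = -8/1 = -8*1 = -8)
N(m) = -3*m
G(q) = 20 (G(q) = -4 - 3*(-8) = -4 + 24 = 20)
(G(1/(-18)) + (-15066 - 1*21714))/(-5739 - 45053) = (20 + (-15066 - 1*21714))/(-5739 - 45053) = (20 + (-15066 - 21714))/(-50792) = (20 - 36780)*(-1/50792) = -36760*(-1/50792) = 4595/6349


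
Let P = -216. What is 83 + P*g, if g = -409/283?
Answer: 111833/283 ≈ 395.17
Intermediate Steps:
g = -409/283 (g = -409*1/283 = -409/283 ≈ -1.4452)
83 + P*g = 83 - 216*(-409/283) = 83 + 88344/283 = 111833/283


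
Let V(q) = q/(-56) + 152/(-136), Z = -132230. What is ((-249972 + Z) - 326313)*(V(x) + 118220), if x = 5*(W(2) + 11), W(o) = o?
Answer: -79738595652565/952 ≈ -8.3759e+10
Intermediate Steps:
x = 65 (x = 5*(2 + 11) = 5*13 = 65)
V(q) = -19/17 - q/56 (V(q) = q*(-1/56) + 152*(-1/136) = -q/56 - 19/17 = -19/17 - q/56)
((-249972 + Z) - 326313)*(V(x) + 118220) = ((-249972 - 132230) - 326313)*((-19/17 - 1/56*65) + 118220) = (-382202 - 326313)*((-19/17 - 65/56) + 118220) = -708515*(-2169/952 + 118220) = -708515*112543271/952 = -79738595652565/952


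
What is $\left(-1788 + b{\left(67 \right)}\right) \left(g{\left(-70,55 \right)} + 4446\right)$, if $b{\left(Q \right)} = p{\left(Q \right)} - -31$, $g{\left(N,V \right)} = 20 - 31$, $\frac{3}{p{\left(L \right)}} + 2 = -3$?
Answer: $-7794956$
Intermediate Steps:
$p{\left(L \right)} = - \frac{3}{5}$ ($p{\left(L \right)} = \frac{3}{-2 - 3} = \frac{3}{-5} = 3 \left(- \frac{1}{5}\right) = - \frac{3}{5}$)
$g{\left(N,V \right)} = -11$
$b{\left(Q \right)} = \frac{152}{5}$ ($b{\left(Q \right)} = - \frac{3}{5} - -31 = - \frac{3}{5} + 31 = \frac{152}{5}$)
$\left(-1788 + b{\left(67 \right)}\right) \left(g{\left(-70,55 \right)} + 4446\right) = \left(-1788 + \frac{152}{5}\right) \left(-11 + 4446\right) = \left(- \frac{8788}{5}\right) 4435 = -7794956$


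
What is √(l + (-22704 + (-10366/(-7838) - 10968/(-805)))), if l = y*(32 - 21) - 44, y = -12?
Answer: I*√227569729317907935/3154795 ≈ 151.21*I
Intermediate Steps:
l = -176 (l = -12*(32 - 21) - 44 = -12*11 - 44 = -132 - 44 = -176)
√(l + (-22704 + (-10366/(-7838) - 10968/(-805)))) = √(-176 + (-22704 + (-10366/(-7838) - 10968/(-805)))) = √(-176 + (-22704 + (-10366*(-1/7838) - 10968*(-1/805)))) = √(-176 + (-22704 + (5183/3919 + 10968/805))) = √(-176 + (-22704 + 47155907/3154795)) = √(-176 - 71579309773/3154795) = √(-72134553693/3154795) = I*√227569729317907935/3154795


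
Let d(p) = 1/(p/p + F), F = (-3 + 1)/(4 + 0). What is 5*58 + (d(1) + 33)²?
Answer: 1515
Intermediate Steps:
F = -½ (F = -2/4 = -2*¼ = -½ ≈ -0.50000)
d(p) = 2 (d(p) = 1/(p/p - ½) = 1/(1 - ½) = 1/(½) = 2)
5*58 + (d(1) + 33)² = 5*58 + (2 + 33)² = 290 + 35² = 290 + 1225 = 1515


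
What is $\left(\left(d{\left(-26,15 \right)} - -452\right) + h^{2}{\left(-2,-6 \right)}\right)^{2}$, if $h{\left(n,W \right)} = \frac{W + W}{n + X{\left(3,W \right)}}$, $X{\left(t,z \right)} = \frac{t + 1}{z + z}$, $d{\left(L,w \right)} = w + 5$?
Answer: $\frac{596531776}{2401} \approx 2.4845 \cdot 10^{5}$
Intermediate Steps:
$d{\left(L,w \right)} = 5 + w$
$X{\left(t,z \right)} = \frac{1 + t}{2 z}$
$h{\left(n,W \right)} = \frac{2 W}{n + \frac{2}{W}}$ ($h{\left(n,W \right)} = \frac{W + W}{n + \frac{1 + 3}{2 W}} = \frac{2 W}{n + \frac{1}{2} \frac{1}{W} 4} = \frac{2 W}{n + \frac{2}{W}}$)
$\left(\left(d{\left(-26,15 \right)} - -452\right) + h^{2}{\left(-2,-6 \right)}\right)^{2} = \left(\left(\left(5 + 15\right) - -452\right) + \left(\frac{2 \left(-6\right)^{2}}{2 - -12}\right)^{2}\right)^{2} = \left(\left(20 + 452\right) + \left(2 \cdot 36 \frac{1}{2 + 12}\right)^{2}\right)^{2} = \left(472 + \left(2 \cdot 36 \cdot \frac{1}{14}\right)^{2}\right)^{2} = \left(472 + \left(\frac{36}{7}\right)^{2}\right)^{2} = \left(472 + \frac{1296}{49}\right)^{2} = \left(\frac{24424}{49}\right)^{2} = \frac{596531776}{2401}$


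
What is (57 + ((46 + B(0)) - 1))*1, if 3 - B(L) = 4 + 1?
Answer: 100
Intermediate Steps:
B(L) = -2 (B(L) = 3 - (4 + 1) = 3 - 1*5 = 3 - 5 = -2)
(57 + ((46 + B(0)) - 1))*1 = (57 + ((46 - 2) - 1))*1 = (57 + (44 - 1))*1 = (57 + 43)*1 = 100*1 = 100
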